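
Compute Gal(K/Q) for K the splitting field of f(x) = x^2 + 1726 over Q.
Gal(K/Q) = Z/2Z (cyclic of order 2)

x^2 + 1726 is irreducible over Q since -1726 is not a rational square. The splitting field Q(sqrt(-1726)) has degree 2 over Q, and its unique nontrivial automorphism is sqrt(-1726) ↦ -sqrt(-1726). Hence Gal(Q(sqrt(-1726))/Q) = Z/2Z.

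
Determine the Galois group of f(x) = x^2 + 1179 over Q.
Gal(K/Q) = Z/2Z (cyclic of order 2)

x^2 + 1179 is irreducible over Q since -1179 is not a rational square. The splitting field Q(sqrt(-1179)) has degree 2 over Q, and its unique nontrivial automorphism is sqrt(-1179) ↦ -sqrt(-1179). Hence Gal(Q(sqrt(-1179))/Q) = Z/2Z.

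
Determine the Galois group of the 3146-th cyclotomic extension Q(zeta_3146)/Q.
|Gal(Q(zeta_3146)/Q)| = phi(3146) = 1320; group ≅ (Z/3146Z)^* ≅ Z/12Z × Z/110Z

The n-th cyclotomic polynomial Φ_3146(x) is the minimal polynomial of zeta_3146 over Q and has degree phi(3146) = 1320. So Q(zeta_3146) is a degree-1320 Galois extension with Galois group (Z/3146Z)^*. By CRT, (Z/3146Z)^* ≅ (Z/2Z)^* × (Z/121Z)^* × (Z/13Z)^*. Each prime-power unit group is (Z/2Z)^* ≅ trivial group (order 1); (Z/121Z)^* ≅ Z/110Z; (Z/13Z)^* ≅ Z/12Z. Hence Gal(Q(zeta_3146)/Q) ≅ Z/12Z × Z/110Z.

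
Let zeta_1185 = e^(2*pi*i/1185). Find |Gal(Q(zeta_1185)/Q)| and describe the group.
|Gal(Q(zeta_1185)/Q)| = phi(1185) = 624; group ≅ (Z/1185Z)^* ≅ Z/2Z × Z/4Z × Z/78Z

The n-th cyclotomic polynomial Φ_1185(x) is the minimal polynomial of zeta_1185 over Q and has degree phi(1185) = 624. So Q(zeta_1185) is a degree-624 Galois extension with Galois group (Z/1185Z)^*. By CRT, (Z/1185Z)^* ≅ (Z/3Z)^* × (Z/5Z)^* × (Z/79Z)^*. Each prime-power unit group is (Z/3Z)^* ≅ Z/2Z; (Z/5Z)^* ≅ Z/4Z; (Z/79Z)^* ≅ Z/78Z. Hence Gal(Q(zeta_1185)/Q) ≅ Z/2Z × Z/4Z × Z/78Z.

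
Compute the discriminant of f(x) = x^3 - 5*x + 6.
Δ = -472

For a depressed cubic x^3 + p x + q the discriminant is Δ = -4 p^3 - 27 q^2 = -4*(-5)^3 - 27*(6)^2 = 500 - 972 = -472.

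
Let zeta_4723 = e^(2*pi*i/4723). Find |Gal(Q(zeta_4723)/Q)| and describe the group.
|Gal(Q(zeta_4723)/Q)| = phi(4723) = 4722; group ≅ (Z/4723Z)^* ≅ Z/4722Z

The n-th cyclotomic polynomial Φ_4723(x) is the minimal polynomial of zeta_4723 over Q and has degree phi(4723) = 4722. So Q(zeta_4723) is a degree-4722 Galois extension with Galois group (Z/4723Z)^*. (Z/4723Z)^* is cyclic since 4723 is an odd prime power (or 4). Hence Gal(Q(zeta_4723)/Q) ≅ Z/4722Z.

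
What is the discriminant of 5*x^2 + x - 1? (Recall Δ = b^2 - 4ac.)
Δ = 21

For a quadratic a x^2 + b x + c the discriminant is Δ = b^2 - 4ac = (1)^2 - 4*(5)*(-1) = 1 - (-20) = 21.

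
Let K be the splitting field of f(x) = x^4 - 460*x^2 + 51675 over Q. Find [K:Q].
[K:Q] = 4

f factors as (x^2 - 195)(x^2 - 265); the splitting field is K = Q(sqrt(195), sqrt(265)). Since 195, 265, and 51675 are all non-squares in Q, the three subfields Q(sqrt(195)), Q(sqrt(265)), Q(sqrt(51675)) are distinct degree-2 extensions, so [K:Q] = 4 (Klein four Galois group).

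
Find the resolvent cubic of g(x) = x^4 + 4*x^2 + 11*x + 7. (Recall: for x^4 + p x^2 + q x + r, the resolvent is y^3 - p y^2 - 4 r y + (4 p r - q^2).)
h(y) = y^3 - 4*y^2 - 28*y - 9

Identify coefficients: p = 4, q = 11, r = 7.
Plug into h(y) = y^3 - p y^2 - 4 r y + (4 p r - q^2):
  h(y) = y^3 - (4) y^2 - 4*(7) y + (4*(4)*(7) - (11)^2)
       = y^3 + (-4) y^2 + (-28) y + (-9).
Simplifying: h(y) = y^3 - 4*y^2 - 28*y - 9.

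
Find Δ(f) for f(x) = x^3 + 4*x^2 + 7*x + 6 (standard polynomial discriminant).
Δ = -72

For x^3 + a x^2 + b x + c the discriminant is Δ = 18 a b c - 4 a^3 c + a^2 b^2 - 4 b^3 - 27 c^2.
Plug a = 4, b = 7, c = 6:
  18*(4)*(7)*(6) - 4*(4)^3*(6) + (4)^2*(7)^2 - 4*(7)^3 - 27*(6)^2
  = 3024 + (-1536) + 784 + (-1372) + (-972)
  = -72.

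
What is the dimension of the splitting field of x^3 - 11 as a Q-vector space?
[K:Q] = 6

x^3 - 11 has one real root r = 11^(1/3) and two complex roots r*zeta_3, r*zeta_3^2 where zeta_3 = e^(2*pi*i/3). The splitting field is Q(r, zeta_3). [Q(r):Q] = 3 and [Q(zeta_3):Q] = 2 with gcd = 1, so [Q(r, zeta_3):Q] = 3 * 2 = 6.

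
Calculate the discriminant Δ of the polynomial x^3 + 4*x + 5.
Δ = -931

For a depressed cubic x^3 + p x + q the discriminant is Δ = -4 p^3 - 27 q^2 = -4*(4)^3 - 27*(5)^2 = -256 - 675 = -931.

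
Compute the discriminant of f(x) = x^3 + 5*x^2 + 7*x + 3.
Δ = 0

For x^3 + a x^2 + b x + c the discriminant is Δ = 18 a b c - 4 a^3 c + a^2 b^2 - 4 b^3 - 27 c^2.
Plug a = 5, b = 7, c = 3:
  18*(5)*(7)*(3) - 4*(5)^3*(3) + (5)^2*(7)^2 - 4*(7)^3 - 27*(3)^2
  = 1890 + (-1500) + 1225 + (-1372) + (-243)
  = 0.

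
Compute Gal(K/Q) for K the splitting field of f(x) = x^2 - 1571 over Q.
Gal(K/Q) = Z/2Z (cyclic of order 2)

x^2 - 1571 is irreducible over Q since 1571 is not a rational square. The splitting field Q(sqrt(1571)) has degree 2 over Q, and its unique nontrivial automorphism is sqrt(1571) ↦ -sqrt(1571). Hence Gal(Q(sqrt(1571))/Q) = Z/2Z.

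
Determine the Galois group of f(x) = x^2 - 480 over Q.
Gal(K/Q) = Z/2Z (cyclic of order 2)

x^2 - 480 is irreducible over Q since 480 is not a rational square. The splitting field Q(sqrt(480)) has degree 2 over Q, and its unique nontrivial automorphism is sqrt(480) ↦ -sqrt(480). Hence Gal(Q(sqrt(480))/Q) = Z/2Z.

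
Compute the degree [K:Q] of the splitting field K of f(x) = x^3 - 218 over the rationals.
[K:Q] = 6

x^3 - 218 has one real root r = 218^(1/3) and two complex roots r*zeta_3, r*zeta_3^2 where zeta_3 = e^(2*pi*i/3). The splitting field is Q(r, zeta_3). [Q(r):Q] = 3 and [Q(zeta_3):Q] = 2 with gcd = 1, so [Q(r, zeta_3):Q] = 3 * 2 = 6.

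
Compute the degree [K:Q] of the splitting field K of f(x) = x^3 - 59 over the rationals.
[K:Q] = 6

x^3 - 59 has one real root r = 59^(1/3) and two complex roots r*zeta_3, r*zeta_3^2 where zeta_3 = e^(2*pi*i/3). The splitting field is Q(r, zeta_3). [Q(r):Q] = 3 and [Q(zeta_3):Q] = 2 with gcd = 1, so [Q(r, zeta_3):Q] = 3 * 2 = 6.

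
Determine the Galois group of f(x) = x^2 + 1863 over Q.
Gal(K/Q) = Z/2Z (cyclic of order 2)

x^2 + 1863 is irreducible over Q since -1863 is not a rational square. The splitting field Q(sqrt(-1863)) has degree 2 over Q, and its unique nontrivial automorphism is sqrt(-1863) ↦ -sqrt(-1863). Hence Gal(Q(sqrt(-1863))/Q) = Z/2Z.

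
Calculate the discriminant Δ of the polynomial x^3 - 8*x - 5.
Δ = 1373

For a depressed cubic x^3 + p x + q the discriminant is Δ = -4 p^3 - 27 q^2 = -4*(-8)^3 - 27*(-5)^2 = 2048 - 675 = 1373.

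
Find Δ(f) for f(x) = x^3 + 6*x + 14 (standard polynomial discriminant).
Δ = -6156

For a depressed cubic x^3 + p x + q the discriminant is Δ = -4 p^3 - 27 q^2 = -4*(6)^3 - 27*(14)^2 = -864 - 5292 = -6156.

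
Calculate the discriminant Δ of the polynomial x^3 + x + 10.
Δ = -2704

For a depressed cubic x^3 + p x + q the discriminant is Δ = -4 p^3 - 27 q^2 = -4*(1)^3 - 27*(10)^2 = -4 - 2700 = -2704.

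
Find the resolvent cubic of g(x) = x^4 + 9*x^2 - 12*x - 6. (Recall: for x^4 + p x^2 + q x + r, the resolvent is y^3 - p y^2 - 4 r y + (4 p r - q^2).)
h(y) = y^3 - 9*y^2 + 24*y - 360

Identify coefficients: p = 9, q = -12, r = -6.
Plug into h(y) = y^3 - p y^2 - 4 r y + (4 p r - q^2):
  h(y) = y^3 - (9) y^2 - 4*(-6) y + (4*(9)*(-6) - (-12)^2)
       = y^3 + (-9) y^2 + (24) y + (-360).
Simplifying: h(y) = y^3 - 9*y^2 + 24*y - 360.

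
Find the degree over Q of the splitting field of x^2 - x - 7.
[K:Q] = 2

The discriminant of x^2 + (-1)*x + (-7) is b^2 - 4c = 1 - (-28) = 29. Since 29 is not a perfect square in Q, the polynomial is irreducible over Q. Its two roots generate a degree-2 extension, so [K:Q] = 2.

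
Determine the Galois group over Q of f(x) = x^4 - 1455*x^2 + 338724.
Gal(K/Q) = Z/2Z (cyclic of order 2)

f factors as (x^2 - 291)(x^2 - 1164), so the splitting field is K = Q(sqrt(291), sqrt(1164)). The squarefree part of 291 is 291 and the squarefree part of 1164 is also 291, so sqrt(291) and sqrt(1164) are both rational multiples of sqrt(291). Hence Q(sqrt(291)) = Q(sqrt(1164)) = Q(sqrt(291)), and the splitting field collapses to a single degree-2 extension with Galois group Z/2Z.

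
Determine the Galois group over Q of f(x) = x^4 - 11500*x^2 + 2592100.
Gal(K/Q) = Z/2Z (cyclic of order 2)

f factors as (x^2 - 230)(x^2 - 11270), so the splitting field is K = Q(sqrt(230), sqrt(11270)). The squarefree part of 230 is 230 and the squarefree part of 11270 is also 230, so sqrt(230) and sqrt(11270) are both rational multiples of sqrt(230). Hence Q(sqrt(230)) = Q(sqrt(11270)) = Q(sqrt(230)), and the splitting field collapses to a single degree-2 extension with Galois group Z/2Z.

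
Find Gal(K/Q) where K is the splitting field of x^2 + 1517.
Gal(K/Q) = Z/2Z (cyclic of order 2)

x^2 + 1517 is irreducible over Q since -1517 is not a rational square. The splitting field Q(sqrt(-1517)) has degree 2 over Q, and its unique nontrivial automorphism is sqrt(-1517) ↦ -sqrt(-1517). Hence Gal(Q(sqrt(-1517))/Q) = Z/2Z.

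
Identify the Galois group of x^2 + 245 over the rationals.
Gal(K/Q) = Z/2Z (cyclic of order 2)

x^2 + 245 is irreducible over Q since -245 is not a rational square. The splitting field Q(sqrt(-245)) has degree 2 over Q, and its unique nontrivial automorphism is sqrt(-245) ↦ -sqrt(-245). Hence Gal(Q(sqrt(-245))/Q) = Z/2Z.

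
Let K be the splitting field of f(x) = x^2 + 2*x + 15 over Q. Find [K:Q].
[K:Q] = 2

The discriminant of x^2 + (2)*x + (15) is b^2 - 4c = 4 - (60) = -56. Since -56 is not a perfect square in Q, the polynomial is irreducible over Q. Its two roots generate a degree-2 extension, so [K:Q] = 2.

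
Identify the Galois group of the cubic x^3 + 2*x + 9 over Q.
Gal(K/Q) = S_3 (symmetric group of order 6)

Compute the discriminant of x^3 + (0)*x^2 + (2)*x + (9): Δ = -2219. Since Δ is not a rational square, the Galois group is not contained in A_3; it must be the full S_3 (irreducibility of the cubic rules out anything smaller).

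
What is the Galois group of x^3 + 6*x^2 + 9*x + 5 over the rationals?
Gal(K/Q) = S_3 (symmetric group of order 6)

Compute the discriminant of x^3 + (6)*x^2 + (9)*x + (5): Δ = -135. Since Δ is not a rational square, the Galois group is not contained in A_3; it must be the full S_3 (irreducibility of the cubic rules out anything smaller).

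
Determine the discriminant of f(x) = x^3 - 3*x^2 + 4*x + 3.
Δ = -679

For x^3 + a x^2 + b x + c the discriminant is Δ = 18 a b c - 4 a^3 c + a^2 b^2 - 4 b^3 - 27 c^2.
Plug a = -3, b = 4, c = 3:
  18*(-3)*(4)*(3) - 4*(-3)^3*(3) + (-3)^2*(4)^2 - 4*(4)^3 - 27*(3)^2
  = -648 + (324) + 144 + (-256) + (-243)
  = -679.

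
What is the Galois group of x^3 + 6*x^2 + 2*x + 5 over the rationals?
Gal(K/Q) = S_3 (symmetric group of order 6)

Compute the discriminant of x^3 + (6)*x^2 + (2)*x + (5): Δ = -3803. Since Δ is not a rational square, the Galois group is not contained in A_3; it must be the full S_3 (irreducibility of the cubic rules out anything smaller).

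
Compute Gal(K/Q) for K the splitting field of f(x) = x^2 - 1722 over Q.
Gal(K/Q) = Z/2Z (cyclic of order 2)

x^2 - 1722 is irreducible over Q since 1722 is not a rational square. The splitting field Q(sqrt(1722)) has degree 2 over Q, and its unique nontrivial automorphism is sqrt(1722) ↦ -sqrt(1722). Hence Gal(Q(sqrt(1722))/Q) = Z/2Z.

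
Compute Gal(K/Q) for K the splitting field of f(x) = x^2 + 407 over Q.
Gal(K/Q) = Z/2Z (cyclic of order 2)

x^2 + 407 is irreducible over Q since -407 is not a rational square. The splitting field Q(sqrt(-407)) has degree 2 over Q, and its unique nontrivial automorphism is sqrt(-407) ↦ -sqrt(-407). Hence Gal(Q(sqrt(-407))/Q) = Z/2Z.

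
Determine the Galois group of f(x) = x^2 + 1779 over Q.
Gal(K/Q) = Z/2Z (cyclic of order 2)

x^2 + 1779 is irreducible over Q since -1779 is not a rational square. The splitting field Q(sqrt(-1779)) has degree 2 over Q, and its unique nontrivial automorphism is sqrt(-1779) ↦ -sqrt(-1779). Hence Gal(Q(sqrt(-1779))/Q) = Z/2Z.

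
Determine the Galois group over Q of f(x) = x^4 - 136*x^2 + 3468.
Gal(K/Q) = V_4 (Klein four-group, Z/2Z × Z/2Z)

f factors as (x^2 - 102)(x^2 - 34), so the splitting field is K = Q(sqrt(102), sqrt(34)). The elements 102, 34, 3468 are all non-squares in Q, so sqrt(102) and sqrt(34) generate independent quadratic extensions. Thus [K:Q] = 4 and Gal(K/Q) is generated by the two order-2 automorphisms sqrt(102) ↦ -sqrt(102) and sqrt(34) ↦ -sqrt(34), giving V_4.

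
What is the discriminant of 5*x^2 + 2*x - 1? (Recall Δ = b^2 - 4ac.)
Δ = 24

For a quadratic a x^2 + b x + c the discriminant is Δ = b^2 - 4ac = (2)^2 - 4*(5)*(-1) = 4 - (-20) = 24.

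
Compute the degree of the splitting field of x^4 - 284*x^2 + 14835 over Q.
[K:Q] = 4

f factors as (x^2 - 215)(x^2 - 69); the splitting field is K = Q(sqrt(215), sqrt(69)). Since 215, 69, and 14835 are all non-squares in Q, the three subfields Q(sqrt(215)), Q(sqrt(69)), Q(sqrt(14835)) are distinct degree-2 extensions, so [K:Q] = 4 (Klein four Galois group).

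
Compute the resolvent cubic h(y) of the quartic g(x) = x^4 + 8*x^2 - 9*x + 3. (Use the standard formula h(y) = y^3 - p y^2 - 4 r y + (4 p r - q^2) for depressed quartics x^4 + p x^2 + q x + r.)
h(y) = y^3 - 8*y^2 - 12*y + 15

Identify coefficients: p = 8, q = -9, r = 3.
Plug into h(y) = y^3 - p y^2 - 4 r y + (4 p r - q^2):
  h(y) = y^3 - (8) y^2 - 4*(3) y + (4*(8)*(3) - (-9)^2)
       = y^3 + (-8) y^2 + (-12) y + (15).
Simplifying: h(y) = y^3 - 8*y^2 - 12*y + 15.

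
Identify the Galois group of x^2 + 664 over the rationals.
Gal(K/Q) = Z/2Z (cyclic of order 2)

x^2 + 664 is irreducible over Q since -664 is not a rational square. The splitting field Q(sqrt(-664)) has degree 2 over Q, and its unique nontrivial automorphism is sqrt(-664) ↦ -sqrt(-664). Hence Gal(Q(sqrt(-664))/Q) = Z/2Z.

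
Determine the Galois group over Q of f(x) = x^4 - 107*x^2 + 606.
Gal(K/Q) = V_4 (Klein four-group, Z/2Z × Z/2Z)

f factors as (x^2 - 101)(x^2 - 6), so the splitting field is K = Q(sqrt(101), sqrt(6)). The elements 101, 6, 606 are all non-squares in Q, so sqrt(101) and sqrt(6) generate independent quadratic extensions. Thus [K:Q] = 4 and Gal(K/Q) is generated by the two order-2 automorphisms sqrt(101) ↦ -sqrt(101) and sqrt(6) ↦ -sqrt(6), giving V_4.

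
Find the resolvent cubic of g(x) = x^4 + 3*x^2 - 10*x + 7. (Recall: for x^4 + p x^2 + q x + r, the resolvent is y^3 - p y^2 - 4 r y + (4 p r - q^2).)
h(y) = y^3 - 3*y^2 - 28*y - 16

Identify coefficients: p = 3, q = -10, r = 7.
Plug into h(y) = y^3 - p y^2 - 4 r y + (4 p r - q^2):
  h(y) = y^3 - (3) y^2 - 4*(7) y + (4*(3)*(7) - (-10)^2)
       = y^3 + (-3) y^2 + (-28) y + (-16).
Simplifying: h(y) = y^3 - 3*y^2 - 28*y - 16.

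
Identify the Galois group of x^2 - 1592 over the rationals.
Gal(K/Q) = Z/2Z (cyclic of order 2)

x^2 - 1592 is irreducible over Q since 1592 is not a rational square. The splitting field Q(sqrt(1592)) has degree 2 over Q, and its unique nontrivial automorphism is sqrt(1592) ↦ -sqrt(1592). Hence Gal(Q(sqrt(1592))/Q) = Z/2Z.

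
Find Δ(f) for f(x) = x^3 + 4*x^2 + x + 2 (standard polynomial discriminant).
Δ = -464

For x^3 + a x^2 + b x + c the discriminant is Δ = 18 a b c - 4 a^3 c + a^2 b^2 - 4 b^3 - 27 c^2.
Plug a = 4, b = 1, c = 2:
  18*(4)*(1)*(2) - 4*(4)^3*(2) + (4)^2*(1)^2 - 4*(1)^3 - 27*(2)^2
  = 144 + (-512) + 16 + (-4) + (-108)
  = -464.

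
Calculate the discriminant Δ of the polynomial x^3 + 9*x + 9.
Δ = -5103

For a depressed cubic x^3 + p x + q the discriminant is Δ = -4 p^3 - 27 q^2 = -4*(9)^3 - 27*(9)^2 = -2916 - 2187 = -5103.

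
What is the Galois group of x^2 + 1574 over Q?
Gal(K/Q) = Z/2Z (cyclic of order 2)

x^2 + 1574 is irreducible over Q since -1574 is not a rational square. The splitting field Q(sqrt(-1574)) has degree 2 over Q, and its unique nontrivial automorphism is sqrt(-1574) ↦ -sqrt(-1574). Hence Gal(Q(sqrt(-1574))/Q) = Z/2Z.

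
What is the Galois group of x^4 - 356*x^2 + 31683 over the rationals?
Gal(K/Q) = V_4 (Klein four-group, Z/2Z × Z/2Z)

f factors as (x^2 - 179)(x^2 - 177), so the splitting field is K = Q(sqrt(179), sqrt(177)). The elements 179, 177, 31683 are all non-squares in Q, so sqrt(179) and sqrt(177) generate independent quadratic extensions. Thus [K:Q] = 4 and Gal(K/Q) is generated by the two order-2 automorphisms sqrt(179) ↦ -sqrt(179) and sqrt(177) ↦ -sqrt(177), giving V_4.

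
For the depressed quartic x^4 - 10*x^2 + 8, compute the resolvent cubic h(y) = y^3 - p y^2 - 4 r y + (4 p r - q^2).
h(y) = y^3 + 10*y^2 - 32*y - 320

Identify coefficients: p = -10, q = 0, r = 8.
Plug into h(y) = y^3 - p y^2 - 4 r y + (4 p r - q^2):
  h(y) = y^3 - (-10) y^2 - 4*(8) y + (4*(-10)*(8) - (0)^2)
       = y^3 + (10) y^2 + (-32) y + (-320).
Simplifying: h(y) = y^3 + 10*y^2 - 32*y - 320.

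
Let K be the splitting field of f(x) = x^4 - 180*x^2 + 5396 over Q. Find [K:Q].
[K:Q] = 4

f factors as (x^2 - 38)(x^2 - 142); the splitting field is K = Q(sqrt(38), sqrt(142)). Since 38, 142, and 5396 are all non-squares in Q, the three subfields Q(sqrt(38)), Q(sqrt(142)), Q(sqrt(5396)) are distinct degree-2 extensions, so [K:Q] = 4 (Klein four Galois group).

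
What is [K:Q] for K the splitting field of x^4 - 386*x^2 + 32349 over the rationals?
[K:Q] = 4

f factors as (x^2 - 123)(x^2 - 263); the splitting field is K = Q(sqrt(123), sqrt(263)). Since 123, 263, and 32349 are all non-squares in Q, the three subfields Q(sqrt(123)), Q(sqrt(263)), Q(sqrt(32349)) are distinct degree-2 extensions, so [K:Q] = 4 (Klein four Galois group).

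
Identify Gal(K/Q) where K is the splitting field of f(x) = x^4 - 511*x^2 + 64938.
Gal(K/Q) = V_4 (Klein four-group, Z/2Z × Z/2Z)

f factors as (x^2 - 237)(x^2 - 274), so the splitting field is K = Q(sqrt(237), sqrt(274)). The elements 237, 274, 64938 are all non-squares in Q, so sqrt(237) and sqrt(274) generate independent quadratic extensions. Thus [K:Q] = 4 and Gal(K/Q) is generated by the two order-2 automorphisms sqrt(237) ↦ -sqrt(237) and sqrt(274) ↦ -sqrt(274), giving V_4.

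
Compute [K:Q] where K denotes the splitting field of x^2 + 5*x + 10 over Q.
[K:Q] = 2

The discriminant of x^2 + (5)*x + (10) is b^2 - 4c = 25 - (40) = -15. Since -15 is not a perfect square in Q, the polynomial is irreducible over Q. Its two roots generate a degree-2 extension, so [K:Q] = 2.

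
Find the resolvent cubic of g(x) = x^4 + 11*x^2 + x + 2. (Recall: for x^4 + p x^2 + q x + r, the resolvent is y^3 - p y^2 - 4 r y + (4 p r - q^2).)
h(y) = y^3 - 11*y^2 - 8*y + 87

Identify coefficients: p = 11, q = 1, r = 2.
Plug into h(y) = y^3 - p y^2 - 4 r y + (4 p r - q^2):
  h(y) = y^3 - (11) y^2 - 4*(2) y + (4*(11)*(2) - (1)^2)
       = y^3 + (-11) y^2 + (-8) y + (87).
Simplifying: h(y) = y^3 - 11*y^2 - 8*y + 87.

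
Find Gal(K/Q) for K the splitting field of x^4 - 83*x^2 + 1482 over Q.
Gal(K/Q) = V_4 (Klein four-group, Z/2Z × Z/2Z)

f factors as (x^2 - 26)(x^2 - 57), so the splitting field is K = Q(sqrt(26), sqrt(57)). The elements 26, 57, 1482 are all non-squares in Q, so sqrt(26) and sqrt(57) generate independent quadratic extensions. Thus [K:Q] = 4 and Gal(K/Q) is generated by the two order-2 automorphisms sqrt(26) ↦ -sqrt(26) and sqrt(57) ↦ -sqrt(57), giving V_4.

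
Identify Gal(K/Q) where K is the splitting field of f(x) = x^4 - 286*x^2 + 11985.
Gal(K/Q) = V_4 (Klein four-group, Z/2Z × Z/2Z)

f factors as (x^2 - 235)(x^2 - 51), so the splitting field is K = Q(sqrt(235), sqrt(51)). The elements 235, 51, 11985 are all non-squares in Q, so sqrt(235) and sqrt(51) generate independent quadratic extensions. Thus [K:Q] = 4 and Gal(K/Q) is generated by the two order-2 automorphisms sqrt(235) ↦ -sqrt(235) and sqrt(51) ↦ -sqrt(51), giving V_4.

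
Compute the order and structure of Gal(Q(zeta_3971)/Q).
|Gal(Q(zeta_3971)/Q)| = phi(3971) = 3420; group ≅ (Z/3971Z)^* ≅ Z/10Z × Z/342Z

The n-th cyclotomic polynomial Φ_3971(x) is the minimal polynomial of zeta_3971 over Q and has degree phi(3971) = 3420. So Q(zeta_3971) is a degree-3420 Galois extension with Galois group (Z/3971Z)^*. By CRT, (Z/3971Z)^* ≅ (Z/11Z)^* × (Z/361Z)^*. Each prime-power unit group is (Z/11Z)^* ≅ Z/10Z; (Z/361Z)^* ≅ Z/342Z. Hence Gal(Q(zeta_3971)/Q) ≅ Z/10Z × Z/342Z.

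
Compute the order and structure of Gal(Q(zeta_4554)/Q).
|Gal(Q(zeta_4554)/Q)| = phi(4554) = 1320; group ≅ (Z/4554Z)^* ≅ Z/6Z × Z/10Z × Z/22Z

The n-th cyclotomic polynomial Φ_4554(x) is the minimal polynomial of zeta_4554 over Q and has degree phi(4554) = 1320. So Q(zeta_4554) is a degree-1320 Galois extension with Galois group (Z/4554Z)^*. By CRT, (Z/4554Z)^* ≅ (Z/2Z)^* × (Z/9Z)^* × (Z/11Z)^* × (Z/23Z)^*. Each prime-power unit group is (Z/2Z)^* ≅ trivial group (order 1); (Z/9Z)^* ≅ Z/6Z; (Z/11Z)^* ≅ Z/10Z; (Z/23Z)^* ≅ Z/22Z. Hence Gal(Q(zeta_4554)/Q) ≅ Z/6Z × Z/10Z × Z/22Z.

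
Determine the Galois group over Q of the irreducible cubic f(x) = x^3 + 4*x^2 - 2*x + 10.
Gal(K/Q) = S_3 (symmetric group of order 6)

Compute the discriminant of x^3 + (4)*x^2 + (-2)*x + (10): Δ = -6604. Since Δ is not a rational square, the Galois group is not contained in A_3; it must be the full S_3 (irreducibility of the cubic rules out anything smaller).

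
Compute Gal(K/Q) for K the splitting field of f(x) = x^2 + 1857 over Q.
Gal(K/Q) = Z/2Z (cyclic of order 2)

x^2 + 1857 is irreducible over Q since -1857 is not a rational square. The splitting field Q(sqrt(-1857)) has degree 2 over Q, and its unique nontrivial automorphism is sqrt(-1857) ↦ -sqrt(-1857). Hence Gal(Q(sqrt(-1857))/Q) = Z/2Z.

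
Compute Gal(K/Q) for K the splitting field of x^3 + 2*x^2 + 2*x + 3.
Gal(K/Q) = S_3 (symmetric group of order 6)

Compute the discriminant of x^3 + (2)*x^2 + (2)*x + (3): Δ = -139. Since Δ is not a rational square, the Galois group is not contained in A_3; it must be the full S_3 (irreducibility of the cubic rules out anything smaller).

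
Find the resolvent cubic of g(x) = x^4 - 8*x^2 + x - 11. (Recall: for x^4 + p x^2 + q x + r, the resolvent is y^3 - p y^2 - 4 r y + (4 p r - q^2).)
h(y) = y^3 + 8*y^2 + 44*y + 351

Identify coefficients: p = -8, q = 1, r = -11.
Plug into h(y) = y^3 - p y^2 - 4 r y + (4 p r - q^2):
  h(y) = y^3 - (-8) y^2 - 4*(-11) y + (4*(-8)*(-11) - (1)^2)
       = y^3 + (8) y^2 + (44) y + (351).
Simplifying: h(y) = y^3 + 8*y^2 + 44*y + 351.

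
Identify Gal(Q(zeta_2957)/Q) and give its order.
|Gal(Q(zeta_2957)/Q)| = phi(2957) = 2956; group ≅ (Z/2957Z)^* ≅ Z/2956Z

The n-th cyclotomic polynomial Φ_2957(x) is the minimal polynomial of zeta_2957 over Q and has degree phi(2957) = 2956. So Q(zeta_2957) is a degree-2956 Galois extension with Galois group (Z/2957Z)^*. (Z/2957Z)^* is cyclic since 2957 is an odd prime power (or 4). Hence Gal(Q(zeta_2957)/Q) ≅ Z/2956Z.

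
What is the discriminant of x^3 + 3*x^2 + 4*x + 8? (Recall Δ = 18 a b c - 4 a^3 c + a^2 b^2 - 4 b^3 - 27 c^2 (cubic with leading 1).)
Δ = -976

For x^3 + a x^2 + b x + c the discriminant is Δ = 18 a b c - 4 a^3 c + a^2 b^2 - 4 b^3 - 27 c^2.
Plug a = 3, b = 4, c = 8:
  18*(3)*(4)*(8) - 4*(3)^3*(8) + (3)^2*(4)^2 - 4*(4)^3 - 27*(8)^2
  = 1728 + (-864) + 144 + (-256) + (-1728)
  = -976.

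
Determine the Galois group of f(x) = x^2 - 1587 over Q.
Gal(K/Q) = Z/2Z (cyclic of order 2)

x^2 - 1587 is irreducible over Q since 1587 is not a rational square. The splitting field Q(sqrt(1587)) has degree 2 over Q, and its unique nontrivial automorphism is sqrt(1587) ↦ -sqrt(1587). Hence Gal(Q(sqrt(1587))/Q) = Z/2Z.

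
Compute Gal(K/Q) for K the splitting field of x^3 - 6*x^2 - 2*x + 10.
Gal(K/Q) = S_3 (symmetric group of order 6)

Compute the discriminant of x^3 + (-6)*x^2 + (-2)*x + (10): Δ = 8276. Since Δ is not a rational square, the Galois group is not contained in A_3; it must be the full S_3 (irreducibility of the cubic rules out anything smaller).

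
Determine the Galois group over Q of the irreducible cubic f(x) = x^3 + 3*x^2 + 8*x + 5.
Gal(K/Q) = S_3 (symmetric group of order 6)

Compute the discriminant of x^3 + (3)*x^2 + (8)*x + (5): Δ = -527. Since Δ is not a rational square, the Galois group is not contained in A_3; it must be the full S_3 (irreducibility of the cubic rules out anything smaller).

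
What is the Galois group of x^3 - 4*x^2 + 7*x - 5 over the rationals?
Gal(K/Q) = S_3 (symmetric group of order 6)

Compute the discriminant of x^3 + (-4)*x^2 + (7)*x + (-5): Δ = -23. Since Δ is not a rational square, the Galois group is not contained in A_3; it must be the full S_3 (irreducibility of the cubic rules out anything smaller).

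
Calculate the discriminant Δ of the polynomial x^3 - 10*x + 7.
Δ = 2677

For a depressed cubic x^3 + p x + q the discriminant is Δ = -4 p^3 - 27 q^2 = -4*(-10)^3 - 27*(7)^2 = 4000 - 1323 = 2677.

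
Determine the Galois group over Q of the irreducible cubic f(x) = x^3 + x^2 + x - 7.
Gal(K/Q) = S_3 (symmetric group of order 6)

Compute the discriminant of x^3 + (1)*x^2 + (1)*x + (-7): Δ = -1424. Since Δ is not a rational square, the Galois group is not contained in A_3; it must be the full S_3 (irreducibility of the cubic rules out anything smaller).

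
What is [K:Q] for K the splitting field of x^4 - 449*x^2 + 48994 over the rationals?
[K:Q] = 4

f factors as (x^2 - 187)(x^2 - 262); the splitting field is K = Q(sqrt(187), sqrt(262)). Since 187, 262, and 48994 are all non-squares in Q, the three subfields Q(sqrt(187)), Q(sqrt(262)), Q(sqrt(48994)) are distinct degree-2 extensions, so [K:Q] = 4 (Klein four Galois group).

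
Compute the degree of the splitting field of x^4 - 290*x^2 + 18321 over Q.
[K:Q] = 4

f factors as (x^2 - 197)(x^2 - 93); the splitting field is K = Q(sqrt(197), sqrt(93)). Since 197, 93, and 18321 are all non-squares in Q, the three subfields Q(sqrt(197)), Q(sqrt(93)), Q(sqrt(18321)) are distinct degree-2 extensions, so [K:Q] = 4 (Klein four Galois group).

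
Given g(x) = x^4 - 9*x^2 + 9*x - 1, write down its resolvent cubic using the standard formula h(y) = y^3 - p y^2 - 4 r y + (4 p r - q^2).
h(y) = y^3 + 9*y^2 + 4*y - 45

Identify coefficients: p = -9, q = 9, r = -1.
Plug into h(y) = y^3 - p y^2 - 4 r y + (4 p r - q^2):
  h(y) = y^3 - (-9) y^2 - 4*(-1) y + (4*(-9)*(-1) - (9)^2)
       = y^3 + (9) y^2 + (4) y + (-45).
Simplifying: h(y) = y^3 + 9*y^2 + 4*y - 45.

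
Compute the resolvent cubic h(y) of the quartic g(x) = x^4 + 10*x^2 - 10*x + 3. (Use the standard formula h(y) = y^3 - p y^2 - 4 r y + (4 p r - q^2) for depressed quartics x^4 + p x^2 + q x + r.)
h(y) = y^3 - 10*y^2 - 12*y + 20

Identify coefficients: p = 10, q = -10, r = 3.
Plug into h(y) = y^3 - p y^2 - 4 r y + (4 p r - q^2):
  h(y) = y^3 - (10) y^2 - 4*(3) y + (4*(10)*(3) - (-10)^2)
       = y^3 + (-10) y^2 + (-12) y + (20).
Simplifying: h(y) = y^3 - 10*y^2 - 12*y + 20.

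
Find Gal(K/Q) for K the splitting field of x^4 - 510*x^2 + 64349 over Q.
Gal(K/Q) = V_4 (Klein four-group, Z/2Z × Z/2Z)

f factors as (x^2 - 229)(x^2 - 281), so the splitting field is K = Q(sqrt(229), sqrt(281)). The elements 229, 281, 64349 are all non-squares in Q, so sqrt(229) and sqrt(281) generate independent quadratic extensions. Thus [K:Q] = 4 and Gal(K/Q) is generated by the two order-2 automorphisms sqrt(229) ↦ -sqrt(229) and sqrt(281) ↦ -sqrt(281), giving V_4.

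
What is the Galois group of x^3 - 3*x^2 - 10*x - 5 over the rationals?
Gal(K/Q) = S_3 (symmetric group of order 6)

Compute the discriminant of x^3 + (-3)*x^2 + (-10)*x + (-5): Δ = 985. Since Δ is not a rational square, the Galois group is not contained in A_3; it must be the full S_3 (irreducibility of the cubic rules out anything smaller).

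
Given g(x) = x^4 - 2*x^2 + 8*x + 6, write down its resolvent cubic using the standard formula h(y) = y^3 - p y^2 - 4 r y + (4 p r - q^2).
h(y) = y^3 + 2*y^2 - 24*y - 112

Identify coefficients: p = -2, q = 8, r = 6.
Plug into h(y) = y^3 - p y^2 - 4 r y + (4 p r - q^2):
  h(y) = y^3 - (-2) y^2 - 4*(6) y + (4*(-2)*(6) - (8)^2)
       = y^3 + (2) y^2 + (-24) y + (-112).
Simplifying: h(y) = y^3 + 2*y^2 - 24*y - 112.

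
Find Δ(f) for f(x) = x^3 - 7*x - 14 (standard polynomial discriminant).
Δ = -3920

For a depressed cubic x^3 + p x + q the discriminant is Δ = -4 p^3 - 27 q^2 = -4*(-7)^3 - 27*(-14)^2 = 1372 - 5292 = -3920.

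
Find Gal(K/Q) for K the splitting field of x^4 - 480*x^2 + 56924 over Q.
Gal(K/Q) = V_4 (Klein four-group, Z/2Z × Z/2Z)

f factors as (x^2 - 214)(x^2 - 266), so the splitting field is K = Q(sqrt(214), sqrt(266)). The elements 214, 266, 56924 are all non-squares in Q, so sqrt(214) and sqrt(266) generate independent quadratic extensions. Thus [K:Q] = 4 and Gal(K/Q) is generated by the two order-2 automorphisms sqrt(214) ↦ -sqrt(214) and sqrt(266) ↦ -sqrt(266), giving V_4.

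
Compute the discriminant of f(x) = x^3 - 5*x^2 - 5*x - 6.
Δ = -5547

For x^3 + a x^2 + b x + c the discriminant is Δ = 18 a b c - 4 a^3 c + a^2 b^2 - 4 b^3 - 27 c^2.
Plug a = -5, b = -5, c = -6:
  18*(-5)*(-5)*(-6) - 4*(-5)^3*(-6) + (-5)^2*(-5)^2 - 4*(-5)^3 - 27*(-6)^2
  = -2700 + (-3000) + 625 + (500) + (-972)
  = -5547.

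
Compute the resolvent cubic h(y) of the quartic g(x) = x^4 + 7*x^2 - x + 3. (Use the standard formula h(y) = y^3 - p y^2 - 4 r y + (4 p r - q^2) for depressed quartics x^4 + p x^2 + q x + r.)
h(y) = y^3 - 7*y^2 - 12*y + 83

Identify coefficients: p = 7, q = -1, r = 3.
Plug into h(y) = y^3 - p y^2 - 4 r y + (4 p r - q^2):
  h(y) = y^3 - (7) y^2 - 4*(3) y + (4*(7)*(3) - (-1)^2)
       = y^3 + (-7) y^2 + (-12) y + (83).
Simplifying: h(y) = y^3 - 7*y^2 - 12*y + 83.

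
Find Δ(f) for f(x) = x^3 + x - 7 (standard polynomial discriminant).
Δ = -1327

For a depressed cubic x^3 + p x + q the discriminant is Δ = -4 p^3 - 27 q^2 = -4*(1)^3 - 27*(-7)^2 = -4 - 1323 = -1327.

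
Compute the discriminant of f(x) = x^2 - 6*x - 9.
Δ = 72

For a quadratic a x^2 + b x + c the discriminant is Δ = b^2 - 4ac = (-6)^2 - 4*(1)*(-9) = 36 - (-36) = 72.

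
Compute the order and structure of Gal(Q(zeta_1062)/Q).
|Gal(Q(zeta_1062)/Q)| = phi(1062) = 348; group ≅ (Z/1062Z)^* ≅ Z/6Z × Z/58Z

The n-th cyclotomic polynomial Φ_1062(x) is the minimal polynomial of zeta_1062 over Q and has degree phi(1062) = 348. So Q(zeta_1062) is a degree-348 Galois extension with Galois group (Z/1062Z)^*. By CRT, (Z/1062Z)^* ≅ (Z/2Z)^* × (Z/9Z)^* × (Z/59Z)^*. Each prime-power unit group is (Z/2Z)^* ≅ trivial group (order 1); (Z/9Z)^* ≅ Z/6Z; (Z/59Z)^* ≅ Z/58Z. Hence Gal(Q(zeta_1062)/Q) ≅ Z/6Z × Z/58Z.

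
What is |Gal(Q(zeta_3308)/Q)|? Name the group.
|Gal(Q(zeta_3308)/Q)| = phi(3308) = 1652; group ≅ (Z/3308Z)^* ≅ Z/2Z × Z/826Z

The n-th cyclotomic polynomial Φ_3308(x) is the minimal polynomial of zeta_3308 over Q and has degree phi(3308) = 1652. So Q(zeta_3308) is a degree-1652 Galois extension with Galois group (Z/3308Z)^*. By CRT, (Z/3308Z)^* ≅ (Z/4Z)^* × (Z/827Z)^*. Each prime-power unit group is (Z/4Z)^* ≅ Z/2Z; (Z/827Z)^* ≅ Z/826Z. Hence Gal(Q(zeta_3308)/Q) ≅ Z/2Z × Z/826Z.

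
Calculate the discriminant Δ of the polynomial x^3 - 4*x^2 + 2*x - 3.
Δ = -547

For x^3 + a x^2 + b x + c the discriminant is Δ = 18 a b c - 4 a^3 c + a^2 b^2 - 4 b^3 - 27 c^2.
Plug a = -4, b = 2, c = -3:
  18*(-4)*(2)*(-3) - 4*(-4)^3*(-3) + (-4)^2*(2)^2 - 4*(2)^3 - 27*(-3)^2
  = 432 + (-768) + 64 + (-32) + (-243)
  = -547.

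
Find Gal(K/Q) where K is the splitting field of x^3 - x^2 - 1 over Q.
Gal(K/Q) = S_3 (symmetric group of order 6)

Compute the discriminant of x^3 + (-1)*x^2 + (0)*x + (-1): Δ = -31. Since Δ is not a rational square, the Galois group is not contained in A_3; it must be the full S_3 (irreducibility of the cubic rules out anything smaller).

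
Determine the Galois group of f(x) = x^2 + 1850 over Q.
Gal(K/Q) = Z/2Z (cyclic of order 2)

x^2 + 1850 is irreducible over Q since -1850 is not a rational square. The splitting field Q(sqrt(-1850)) has degree 2 over Q, and its unique nontrivial automorphism is sqrt(-1850) ↦ -sqrt(-1850). Hence Gal(Q(sqrt(-1850))/Q) = Z/2Z.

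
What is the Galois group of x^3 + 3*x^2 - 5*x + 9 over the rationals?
Gal(K/Q) = S_3 (symmetric group of order 6)

Compute the discriminant of x^3 + (3)*x^2 + (-5)*x + (9): Δ = -4864. Since Δ is not a rational square, the Galois group is not contained in A_3; it must be the full S_3 (irreducibility of the cubic rules out anything smaller).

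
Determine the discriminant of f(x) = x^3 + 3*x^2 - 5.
Δ = -135

For x^3 + a x^2 + b x + c the discriminant is Δ = 18 a b c - 4 a^3 c + a^2 b^2 - 4 b^3 - 27 c^2.
Plug a = 3, b = 0, c = -5:
  18*(3)*(0)*(-5) - 4*(3)^3*(-5) + (3)^2*(0)^2 - 4*(0)^3 - 27*(-5)^2
  = 0 + (540) + 0 + (0) + (-675)
  = -135.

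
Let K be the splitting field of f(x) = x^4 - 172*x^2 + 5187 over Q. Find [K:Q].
[K:Q] = 4

f factors as (x^2 - 39)(x^2 - 133); the splitting field is K = Q(sqrt(39), sqrt(133)). Since 39, 133, and 5187 are all non-squares in Q, the three subfields Q(sqrt(39)), Q(sqrt(133)), Q(sqrt(5187)) are distinct degree-2 extensions, so [K:Q] = 4 (Klein four Galois group).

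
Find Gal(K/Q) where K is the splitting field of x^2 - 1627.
Gal(K/Q) = Z/2Z (cyclic of order 2)

x^2 - 1627 is irreducible over Q since 1627 is not a rational square. The splitting field Q(sqrt(1627)) has degree 2 over Q, and its unique nontrivial automorphism is sqrt(1627) ↦ -sqrt(1627). Hence Gal(Q(sqrt(1627))/Q) = Z/2Z.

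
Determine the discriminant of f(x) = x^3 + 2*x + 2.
Δ = -140

For a depressed cubic x^3 + p x + q the discriminant is Δ = -4 p^3 - 27 q^2 = -4*(2)^3 - 27*(2)^2 = -32 - 108 = -140.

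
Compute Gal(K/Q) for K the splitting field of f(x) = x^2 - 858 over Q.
Gal(K/Q) = Z/2Z (cyclic of order 2)

x^2 - 858 is irreducible over Q since 858 is not a rational square. The splitting field Q(sqrt(858)) has degree 2 over Q, and its unique nontrivial automorphism is sqrt(858) ↦ -sqrt(858). Hence Gal(Q(sqrt(858))/Q) = Z/2Z.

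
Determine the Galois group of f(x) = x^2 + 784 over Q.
Gal(K/Q) = Z/2Z (cyclic of order 2)

x^2 + 784 is irreducible over Q since -784 is not a rational square. The splitting field Q(sqrt(-784)) has degree 2 over Q, and its unique nontrivial automorphism is sqrt(-784) ↦ -sqrt(-784). Hence Gal(Q(sqrt(-784))/Q) = Z/2Z.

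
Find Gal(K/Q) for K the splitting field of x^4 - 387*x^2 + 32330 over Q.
Gal(K/Q) = V_4 (Klein four-group, Z/2Z × Z/2Z)

f factors as (x^2 - 122)(x^2 - 265), so the splitting field is K = Q(sqrt(122), sqrt(265)). The elements 122, 265, 32330 are all non-squares in Q, so sqrt(122) and sqrt(265) generate independent quadratic extensions. Thus [K:Q] = 4 and Gal(K/Q) is generated by the two order-2 automorphisms sqrt(122) ↦ -sqrt(122) and sqrt(265) ↦ -sqrt(265), giving V_4.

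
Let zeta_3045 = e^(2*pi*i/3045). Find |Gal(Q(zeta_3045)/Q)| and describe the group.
|Gal(Q(zeta_3045)/Q)| = phi(3045) = 1344; group ≅ (Z/3045Z)^* ≅ Z/2Z × Z/4Z × Z/6Z × Z/28Z

The n-th cyclotomic polynomial Φ_3045(x) is the minimal polynomial of zeta_3045 over Q and has degree phi(3045) = 1344. So Q(zeta_3045) is a degree-1344 Galois extension with Galois group (Z/3045Z)^*. By CRT, (Z/3045Z)^* ≅ (Z/3Z)^* × (Z/5Z)^* × (Z/7Z)^* × (Z/29Z)^*. Each prime-power unit group is (Z/3Z)^* ≅ Z/2Z; (Z/5Z)^* ≅ Z/4Z; (Z/7Z)^* ≅ Z/6Z; (Z/29Z)^* ≅ Z/28Z. Hence Gal(Q(zeta_3045)/Q) ≅ Z/2Z × Z/4Z × Z/6Z × Z/28Z.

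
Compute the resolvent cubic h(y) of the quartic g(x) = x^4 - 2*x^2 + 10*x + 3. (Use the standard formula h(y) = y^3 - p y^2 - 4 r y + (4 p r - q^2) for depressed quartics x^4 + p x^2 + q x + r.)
h(y) = y^3 + 2*y^2 - 12*y - 124

Identify coefficients: p = -2, q = 10, r = 3.
Plug into h(y) = y^3 - p y^2 - 4 r y + (4 p r - q^2):
  h(y) = y^3 - (-2) y^2 - 4*(3) y + (4*(-2)*(3) - (10)^2)
       = y^3 + (2) y^2 + (-12) y + (-124).
Simplifying: h(y) = y^3 + 2*y^2 - 12*y - 124.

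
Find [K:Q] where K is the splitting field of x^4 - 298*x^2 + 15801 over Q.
[K:Q] = 4

f factors as (x^2 - 69)(x^2 - 229); the splitting field is K = Q(sqrt(69), sqrt(229)). Since 69, 229, and 15801 are all non-squares in Q, the three subfields Q(sqrt(69)), Q(sqrt(229)), Q(sqrt(15801)) are distinct degree-2 extensions, so [K:Q] = 4 (Klein four Galois group).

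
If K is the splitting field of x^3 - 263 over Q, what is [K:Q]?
[K:Q] = 6

x^3 - 263 has one real root r = 263^(1/3) and two complex roots r*zeta_3, r*zeta_3^2 where zeta_3 = e^(2*pi*i/3). The splitting field is Q(r, zeta_3). [Q(r):Q] = 3 and [Q(zeta_3):Q] = 2 with gcd = 1, so [Q(r, zeta_3):Q] = 3 * 2 = 6.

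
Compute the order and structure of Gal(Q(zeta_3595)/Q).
|Gal(Q(zeta_3595)/Q)| = phi(3595) = 2872; group ≅ (Z/3595Z)^* ≅ Z/4Z × Z/718Z

The n-th cyclotomic polynomial Φ_3595(x) is the minimal polynomial of zeta_3595 over Q and has degree phi(3595) = 2872. So Q(zeta_3595) is a degree-2872 Galois extension with Galois group (Z/3595Z)^*. By CRT, (Z/3595Z)^* ≅ (Z/5Z)^* × (Z/719Z)^*. Each prime-power unit group is (Z/5Z)^* ≅ Z/4Z; (Z/719Z)^* ≅ Z/718Z. Hence Gal(Q(zeta_3595)/Q) ≅ Z/4Z × Z/718Z.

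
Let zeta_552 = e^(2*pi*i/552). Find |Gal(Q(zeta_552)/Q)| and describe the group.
|Gal(Q(zeta_552)/Q)| = phi(552) = 176; group ≅ (Z/552Z)^* ≅ Z/2Z × Z/2Z × Z/2Z × Z/22Z

The n-th cyclotomic polynomial Φ_552(x) is the minimal polynomial of zeta_552 over Q and has degree phi(552) = 176. So Q(zeta_552) is a degree-176 Galois extension with Galois group (Z/552Z)^*. By CRT, (Z/552Z)^* ≅ (Z/8Z)^* × (Z/3Z)^* × (Z/23Z)^*. Each prime-power unit group is (Z/8Z)^* ≅ Z/2Z × Z/2Z; (Z/3Z)^* ≅ Z/2Z; (Z/23Z)^* ≅ Z/22Z. Hence Gal(Q(zeta_552)/Q) ≅ Z/2Z × Z/2Z × Z/2Z × Z/22Z.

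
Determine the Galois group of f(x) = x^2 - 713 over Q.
Gal(K/Q) = Z/2Z (cyclic of order 2)

x^2 - 713 is irreducible over Q since 713 is not a rational square. The splitting field Q(sqrt(713)) has degree 2 over Q, and its unique nontrivial automorphism is sqrt(713) ↦ -sqrt(713). Hence Gal(Q(sqrt(713))/Q) = Z/2Z.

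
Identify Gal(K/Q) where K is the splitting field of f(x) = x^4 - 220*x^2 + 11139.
Gal(K/Q) = V_4 (Klein four-group, Z/2Z × Z/2Z)

f factors as (x^2 - 141)(x^2 - 79), so the splitting field is K = Q(sqrt(141), sqrt(79)). The elements 141, 79, 11139 are all non-squares in Q, so sqrt(141) and sqrt(79) generate independent quadratic extensions. Thus [K:Q] = 4 and Gal(K/Q) is generated by the two order-2 automorphisms sqrt(141) ↦ -sqrt(141) and sqrt(79) ↦ -sqrt(79), giving V_4.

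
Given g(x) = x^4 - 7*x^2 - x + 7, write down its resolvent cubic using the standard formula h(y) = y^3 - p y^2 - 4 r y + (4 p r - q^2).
h(y) = y^3 + 7*y^2 - 28*y - 197

Identify coefficients: p = -7, q = -1, r = 7.
Plug into h(y) = y^3 - p y^2 - 4 r y + (4 p r - q^2):
  h(y) = y^3 - (-7) y^2 - 4*(7) y + (4*(-7)*(7) - (-1)^2)
       = y^3 + (7) y^2 + (-28) y + (-197).
Simplifying: h(y) = y^3 + 7*y^2 - 28*y - 197.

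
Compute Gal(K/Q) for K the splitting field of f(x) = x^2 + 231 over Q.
Gal(K/Q) = Z/2Z (cyclic of order 2)

x^2 + 231 is irreducible over Q since -231 is not a rational square. The splitting field Q(sqrt(-231)) has degree 2 over Q, and its unique nontrivial automorphism is sqrt(-231) ↦ -sqrt(-231). Hence Gal(Q(sqrt(-231))/Q) = Z/2Z.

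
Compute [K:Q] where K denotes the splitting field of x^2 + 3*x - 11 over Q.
[K:Q] = 2

The discriminant of x^2 + (3)*x + (-11) is b^2 - 4c = 9 - (-44) = 53. Since 53 is not a perfect square in Q, the polynomial is irreducible over Q. Its two roots generate a degree-2 extension, so [K:Q] = 2.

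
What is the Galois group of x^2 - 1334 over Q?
Gal(K/Q) = Z/2Z (cyclic of order 2)

x^2 - 1334 is irreducible over Q since 1334 is not a rational square. The splitting field Q(sqrt(1334)) has degree 2 over Q, and its unique nontrivial automorphism is sqrt(1334) ↦ -sqrt(1334). Hence Gal(Q(sqrt(1334))/Q) = Z/2Z.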